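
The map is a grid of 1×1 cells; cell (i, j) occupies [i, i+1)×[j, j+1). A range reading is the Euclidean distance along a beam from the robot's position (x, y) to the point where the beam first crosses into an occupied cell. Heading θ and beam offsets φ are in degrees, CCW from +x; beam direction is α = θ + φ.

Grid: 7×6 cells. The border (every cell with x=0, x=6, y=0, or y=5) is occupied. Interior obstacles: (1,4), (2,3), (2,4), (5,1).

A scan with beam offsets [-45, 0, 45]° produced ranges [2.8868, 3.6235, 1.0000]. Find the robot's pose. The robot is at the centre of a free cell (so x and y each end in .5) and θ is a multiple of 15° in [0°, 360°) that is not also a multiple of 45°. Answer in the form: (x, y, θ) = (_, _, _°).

Enumerate (i+0.5, j+0.5, θ) over the 16 free cells and 16 admissible headings. For each, cast all 3 beams and compare to the given ranges.
  (4.5, 3.5, 240°): beam 1 = 1.5529 ≠ 2.8868 ✗
  (2.5, 2.5, 300°): beam 1 = 1.5529 ≠ 2.8868 ✗
  (2.5, 2.5, 195°): beam 1 = 1.7321 ≠ 2.8868 ✗
  …
  (5.5, 4.5, 255°): r_1=2.8868, r_2=3.6235, r_3=1.0000 — all match ✓
Only this pose fits every beam.

(x, y, θ) = (5.5, 4.5, 255°)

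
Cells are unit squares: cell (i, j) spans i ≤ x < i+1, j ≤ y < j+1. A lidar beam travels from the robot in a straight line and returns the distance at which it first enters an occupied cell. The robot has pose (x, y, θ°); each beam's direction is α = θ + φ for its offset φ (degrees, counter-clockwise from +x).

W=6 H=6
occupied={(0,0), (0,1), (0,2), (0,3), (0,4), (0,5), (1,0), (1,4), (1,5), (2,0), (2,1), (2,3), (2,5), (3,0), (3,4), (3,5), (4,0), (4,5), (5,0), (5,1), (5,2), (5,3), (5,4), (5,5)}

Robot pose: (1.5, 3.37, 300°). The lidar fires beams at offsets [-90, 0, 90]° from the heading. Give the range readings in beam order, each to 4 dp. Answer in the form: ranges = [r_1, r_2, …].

ranges = [0.5774, 1.5819, 0.5774]

beam 1: φ=-90°, α=210°
  cosα=-0.8660 sinα=-0.5000 | (1,3) | tMaxX 0.5774 tMaxY 0.7400 | tΔX 1.1547 tΔY 2.0000
    t=0.5774 [x] (0,3) — stop
  → r_1 = 0.5774
beam 2: φ=0°, α=300°
  cosα=0.5000 sinα=-0.8660 | (1,3) | tMaxX 1.0000 tMaxY 0.4272 | tΔX 2.0000 tΔY 1.1547
    t=0.4272 [y] (1,2)
    t=1.0000 [x] (2,2)
    t=1.5819 [y] (2,1) — stop
  → r_2 = 1.5819
beam 3: φ=90°, α=30°
  cosα=0.8660 sinα=0.5000 | (1,3) | tMaxX 0.5774 tMaxY 1.2600 | tΔX 1.1547 tΔY 2.0000
    t=0.5774 [x] (2,3) — stop
  → r_3 = 0.5774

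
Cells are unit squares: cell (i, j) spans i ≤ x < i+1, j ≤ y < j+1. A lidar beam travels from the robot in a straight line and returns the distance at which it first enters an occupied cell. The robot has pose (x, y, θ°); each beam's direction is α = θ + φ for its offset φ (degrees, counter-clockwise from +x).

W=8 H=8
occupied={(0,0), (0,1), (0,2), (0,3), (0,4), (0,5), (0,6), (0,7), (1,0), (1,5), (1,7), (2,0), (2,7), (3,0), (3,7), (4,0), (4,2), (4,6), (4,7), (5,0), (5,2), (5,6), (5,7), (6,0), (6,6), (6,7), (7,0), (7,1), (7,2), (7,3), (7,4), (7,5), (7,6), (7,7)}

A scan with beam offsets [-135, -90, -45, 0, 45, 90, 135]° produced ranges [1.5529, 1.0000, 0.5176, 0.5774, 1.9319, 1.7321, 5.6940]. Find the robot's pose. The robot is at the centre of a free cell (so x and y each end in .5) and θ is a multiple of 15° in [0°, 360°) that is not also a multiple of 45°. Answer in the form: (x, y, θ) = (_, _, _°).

Enumerate (i+0.5, j+0.5, θ) over the 30 free cells and 16 admissible headings. For each, cast all 7 beams and compare to the given ranges.
  (1.5, 4.5, 330°): beam 1 = 0.5176 ≠ 1.5529 ✗
  (5.5, 1.5, 30°): beam 1 = 0.5176 ≠ 1.5529 ✗
  (5.5, 1.5, 255°): beam 1 = 0.5774 ≠ 1.5529 ✗
  (2.5, 5.5, 120°): beam 1 = 4.6587 ≠ 1.5529 ✗
  (3.5, 6.5, 105°): beam 1 = 0.5774 ≠ 1.5529 ✗
  …
  (2.5, 1.5, 300°): r_1=1.5529, r_2=1.0000, r_3=0.5176, r_4=0.5774, r_5=1.9319, r_6=1.7321, r_7=5.6940 — all match ✓
Unique over the lattice → pose = (2.5, 1.5, 300°).

(x, y, θ) = (2.5, 1.5, 300°)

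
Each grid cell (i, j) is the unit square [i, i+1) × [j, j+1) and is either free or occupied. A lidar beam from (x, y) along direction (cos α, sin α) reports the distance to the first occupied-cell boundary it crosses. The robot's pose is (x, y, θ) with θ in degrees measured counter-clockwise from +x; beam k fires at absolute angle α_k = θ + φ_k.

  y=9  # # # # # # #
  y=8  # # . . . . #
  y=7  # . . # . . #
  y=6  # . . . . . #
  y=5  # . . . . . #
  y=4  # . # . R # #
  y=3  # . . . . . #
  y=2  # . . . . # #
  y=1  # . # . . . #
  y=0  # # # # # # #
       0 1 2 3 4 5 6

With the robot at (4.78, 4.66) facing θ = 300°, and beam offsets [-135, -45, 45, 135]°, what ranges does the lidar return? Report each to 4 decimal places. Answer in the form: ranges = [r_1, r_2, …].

beam 1: φ=-135°, α=165°
  direction (-0.9659, 0.2588); cell (4,4); t to first gridline: x 0.8075, y 1.3137 (then +1.0353 / +3.8637)
    (3,4) via x @ 0.8075
    (3,5) via y @ 1.3137
    (2,5) via x @ 1.8428
    (1,5) via x @ 2.8781
    (0,5) via x @ 3.9133  # hit
  → r_1 = 3.9133
beam 2: φ=-45°, α=255°
  direction (-0.2588, -0.9659); cell (4,4); t to first gridline: x 3.0137, y 0.6833 (then +3.8637 / +1.0353)
    (4,3) via y @ 0.6833
    (4,2) via y @ 1.7186
    (4,1) via y @ 2.7538
    (3,1) via x @ 3.0137
    (3,0) via y @ 3.7891  # hit
  → r_2 = 3.7891
beam 3: φ=45°, α=345°
  direction (0.9659, -0.2588); cell (4,4); t to first gridline: x 0.2278, y 2.5500 (then +1.0353 / +3.8637)
    (5,4) via x @ 0.2278  # hit
  → r_3 = 0.2278
beam 4: φ=135°, α=75°
  direction (0.2588, 0.9659); cell (4,4); t to first gridline: x 0.8500, y 0.3520 (then +3.8637 / +1.0353)
    (4,5) via y @ 0.3520
    (5,5) via x @ 0.8500
    (5,6) via y @ 1.3873
    (5,7) via y @ 2.4225
    (5,8) via y @ 3.4578
    (5,9) via y @ 4.4931  # hit
  → r_4 = 4.4931

ranges = [3.9133, 3.7891, 0.2278, 4.4931]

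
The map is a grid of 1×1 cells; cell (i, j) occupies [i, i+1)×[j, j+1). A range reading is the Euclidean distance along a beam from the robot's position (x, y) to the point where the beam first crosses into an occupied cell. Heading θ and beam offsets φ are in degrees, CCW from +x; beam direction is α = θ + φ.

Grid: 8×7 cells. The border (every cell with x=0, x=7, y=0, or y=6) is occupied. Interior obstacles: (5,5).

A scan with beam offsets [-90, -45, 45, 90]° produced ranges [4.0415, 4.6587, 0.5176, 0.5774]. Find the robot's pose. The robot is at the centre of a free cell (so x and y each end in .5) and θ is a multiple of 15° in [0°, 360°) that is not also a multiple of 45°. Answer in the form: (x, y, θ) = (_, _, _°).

Enumerate (i+0.5, j+0.5, θ) over the 29 free cells and 16 admissible headings. For each, cast all 4 beams and compare to the given ranges.
  (1.5, 5.5, 345°): beam 1 = 1.9319 ≠ 4.0415 ✗
  (5.5, 2.5, 75°): beam 1 = 1.5529 ≠ 4.0415 ✗
  (4.5, 2.5, 330°): beam 1 = 1.7321 ≠ 4.0415 ✗
  (6.5, 2.5, 150°): beam 1 = 1.0000 ≠ 4.0415 ✗
  (5.5, 3.5, 255°): beam 1 = 4.6587 ≠ 4.0415 ✗
  …
  (4.5, 5.5, 300°): r_1=4.0415, r_2=4.6587, r_3=0.5176, r_4=0.5774 — all match ✓
Unique over the lattice → pose = (4.5, 5.5, 300°).

(x, y, θ) = (4.5, 5.5, 300°)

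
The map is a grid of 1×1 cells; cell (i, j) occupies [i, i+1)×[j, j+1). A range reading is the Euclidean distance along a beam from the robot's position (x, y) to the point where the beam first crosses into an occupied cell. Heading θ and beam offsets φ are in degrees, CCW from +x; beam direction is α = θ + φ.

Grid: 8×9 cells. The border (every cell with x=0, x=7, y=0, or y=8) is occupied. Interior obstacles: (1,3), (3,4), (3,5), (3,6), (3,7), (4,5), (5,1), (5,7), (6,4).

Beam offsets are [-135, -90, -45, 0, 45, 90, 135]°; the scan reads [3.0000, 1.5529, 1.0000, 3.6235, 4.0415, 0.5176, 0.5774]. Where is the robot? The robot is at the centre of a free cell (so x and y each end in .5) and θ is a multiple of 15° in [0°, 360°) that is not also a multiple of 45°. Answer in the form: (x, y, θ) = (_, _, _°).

(x, y, θ) = (2.5, 4.5, 255°)

Enumerate (i+0.5, j+0.5, θ) over the 33 free cells and 16 admissible headings. For each, cast all 7 beams and compare to the given ranges.
  (2.5, 5.5, 120°): beam 1 = 0.5176 ≠ 3.0000 ✗
  (6.5, 5.5, 165°): beam 1 = 0.5774 ≠ 3.0000 ✗
  (1.5, 6.5, 150°): beam 1 = 1.5529 ≠ 3.0000 ✗
  (1.5, 1.5, 60°): beam 1 = 0.5176 ≠ 3.0000 ✗
  …
  (2.5, 4.5, 255°): r_1=3.0000, r_2=1.5529, r_3=1.0000, r_4=3.6235, r_5=4.0415, r_6=0.5176, r_7=0.5774 — all match ✓
No second candidate reproduces the full scan.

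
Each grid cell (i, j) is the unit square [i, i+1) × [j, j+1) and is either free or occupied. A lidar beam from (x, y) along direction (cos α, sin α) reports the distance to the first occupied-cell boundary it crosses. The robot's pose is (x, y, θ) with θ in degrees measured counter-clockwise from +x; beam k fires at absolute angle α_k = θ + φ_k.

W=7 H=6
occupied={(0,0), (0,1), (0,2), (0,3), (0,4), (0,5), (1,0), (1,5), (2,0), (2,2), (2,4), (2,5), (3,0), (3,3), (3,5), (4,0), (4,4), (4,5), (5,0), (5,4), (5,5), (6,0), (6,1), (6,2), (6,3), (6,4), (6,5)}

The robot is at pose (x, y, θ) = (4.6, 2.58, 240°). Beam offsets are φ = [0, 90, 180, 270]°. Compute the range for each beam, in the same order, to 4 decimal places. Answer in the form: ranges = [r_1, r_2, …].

ranges = [1.8244, 1.6166, 1.6397, 0.8400]

beam 1: φ=0°, α=240°
  d=(-0.5000,-0.8660)  start (4,2)  tX=1.2000 tY=0.6697  stride 1/|dx|=2.0000 1/|dy|=1.1547
    cross y-line → (4,1), t=0.6697
    cross x-line → (3,1), t=1.2000
    cross y-line → (3,0), t=1.8244 (wall)
  → r_1 = 1.8244
beam 2: φ=90°, α=330°
  d=(0.8660,-0.5000)  start (4,2)  tX=0.4619 tY=1.1600  stride 1/|dx|=1.1547 1/|dy|=2.0000
    cross x-line → (5,2), t=0.4619
    cross y-line → (5,1), t=1.1600
    cross x-line → (6,1), t=1.6166 (wall)
  → r_2 = 1.6166
beam 3: φ=180°, α=60°
  d=(0.5000,0.8660)  start (4,2)  tX=0.8000 tY=0.4850  stride 1/|dx|=2.0000 1/|dy|=1.1547
    cross y-line → (4,3), t=0.4850
    cross x-line → (5,3), t=0.8000
    cross y-line → (5,4), t=1.6397 (wall)
  → r_3 = 1.6397
beam 4: φ=270°, α=150°
  d=(-0.8660,0.5000)  start (4,2)  tX=0.6928 tY=0.8400  stride 1/|dx|=1.1547 1/|dy|=2.0000
    cross x-line → (3,2), t=0.6928
    cross y-line → (3,3), t=0.8400 (wall)
  → r_4 = 0.8400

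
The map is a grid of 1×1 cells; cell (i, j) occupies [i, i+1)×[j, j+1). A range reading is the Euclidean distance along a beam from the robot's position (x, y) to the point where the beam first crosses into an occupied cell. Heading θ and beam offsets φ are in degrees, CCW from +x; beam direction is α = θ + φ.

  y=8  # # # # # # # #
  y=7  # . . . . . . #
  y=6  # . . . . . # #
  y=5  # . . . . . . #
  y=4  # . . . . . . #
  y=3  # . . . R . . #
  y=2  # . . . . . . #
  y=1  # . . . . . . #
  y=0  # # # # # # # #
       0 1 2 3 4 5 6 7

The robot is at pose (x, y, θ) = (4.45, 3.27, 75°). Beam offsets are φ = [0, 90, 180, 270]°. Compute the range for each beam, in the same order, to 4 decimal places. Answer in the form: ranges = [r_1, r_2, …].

beam 1: φ=0°, α=75°
  cosα=0.2588 sinα=0.9659 | (4,3) | tMaxX 2.1250 tMaxY 0.7558 | tΔX 3.8637 tΔY 1.0353
    t=0.7558 [y] (4,4)
    t=1.7910 [y] (4,5)
    t=2.1250 [x] (5,5)
    t=2.8263 [y] (5,6)
    t=3.8616 [y] (5,7)
    t=4.8969 [y] (5,8) — stop
  → r_1 = 4.8969
beam 2: φ=90°, α=165°
  cosα=-0.9659 sinα=0.2588 | (4,3) | tMaxX 0.4659 tMaxY 2.8205 | tΔX 1.0353 tΔY 3.8637
    t=0.4659 [x] (3,3)
    t=1.5012 [x] (2,3)
    t=2.5364 [x] (1,3)
    t=2.8205 [y] (1,4)
    t=3.5717 [x] (0,4) — stop
  → r_2 = 3.5717
beam 3: φ=180°, α=255°
  cosα=-0.2588 sinα=-0.9659 | (4,3) | tMaxX 1.7387 tMaxY 0.2795 | tΔX 3.8637 tΔY 1.0353
    t=0.2795 [y] (4,2)
    t=1.3148 [y] (4,1)
    t=1.7387 [x] (3,1)
    t=2.3501 [y] (3,0) — stop
  → r_3 = 2.3501
beam 4: φ=270°, α=345°
  cosα=0.9659 sinα=-0.2588 | (4,3) | tMaxX 0.5694 tMaxY 1.0432 | tΔX 1.0353 tΔY 3.8637
    t=0.5694 [x] (5,3)
    t=1.0432 [y] (5,2)
    t=1.6047 [x] (6,2)
    t=2.6400 [x] (7,2) — stop
  → r_4 = 2.6400

ranges = [4.8969, 3.5717, 2.3501, 2.6400]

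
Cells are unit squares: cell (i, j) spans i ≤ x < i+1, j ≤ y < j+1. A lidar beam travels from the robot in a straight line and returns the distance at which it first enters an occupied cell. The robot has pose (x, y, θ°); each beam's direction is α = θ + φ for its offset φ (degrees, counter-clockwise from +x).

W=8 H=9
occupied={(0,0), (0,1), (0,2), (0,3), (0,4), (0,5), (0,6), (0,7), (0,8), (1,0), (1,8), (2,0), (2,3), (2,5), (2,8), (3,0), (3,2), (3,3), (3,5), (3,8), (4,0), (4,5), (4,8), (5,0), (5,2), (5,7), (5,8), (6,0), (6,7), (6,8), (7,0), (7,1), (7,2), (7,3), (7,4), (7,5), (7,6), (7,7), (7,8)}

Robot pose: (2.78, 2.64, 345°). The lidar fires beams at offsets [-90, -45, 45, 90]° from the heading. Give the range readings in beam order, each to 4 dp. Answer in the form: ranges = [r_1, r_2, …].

ranges = [1.6979, 0.4400, 0.2540, 0.3727]

beam 1: φ=-90°, α=255°
  dir = (cos 255°, sin 255°) = (-0.2588, -0.9659); from cell (2,2)
  next x-line at t=3.0137, next y-line at t=0.6626; Δt_x=3.8637, Δt_y=1.0353
    y: enter (2,1) at t=0.6626
    y: enter (2,0) at t=1.6979 ← occupied
  → r_1 = 1.6979
beam 2: φ=-45°, α=300°
  dir = (cos 300°, sin 300°) = (0.5000, -0.8660); from cell (2,2)
  next x-line at t=0.4400, next y-line at t=0.7390; Δt_x=2.0000, Δt_y=1.1547
    x: enter (3,2) at t=0.4400 ← occupied
  → r_2 = 0.4400
beam 3: φ=45°, α=30°
  dir = (cos 30°, sin 30°) = (0.8660, 0.5000); from cell (2,2)
  next x-line at t=0.2540, next y-line at t=0.7200; Δt_x=1.1547, Δt_y=2.0000
    x: enter (3,2) at t=0.2540 ← occupied
  → r_3 = 0.2540
beam 4: φ=90°, α=75°
  dir = (cos 75°, sin 75°) = (0.2588, 0.9659); from cell (2,2)
  next x-line at t=0.8500, next y-line at t=0.3727; Δt_x=3.8637, Δt_y=1.0353
    y: enter (2,3) at t=0.3727 ← occupied
  → r_4 = 0.3727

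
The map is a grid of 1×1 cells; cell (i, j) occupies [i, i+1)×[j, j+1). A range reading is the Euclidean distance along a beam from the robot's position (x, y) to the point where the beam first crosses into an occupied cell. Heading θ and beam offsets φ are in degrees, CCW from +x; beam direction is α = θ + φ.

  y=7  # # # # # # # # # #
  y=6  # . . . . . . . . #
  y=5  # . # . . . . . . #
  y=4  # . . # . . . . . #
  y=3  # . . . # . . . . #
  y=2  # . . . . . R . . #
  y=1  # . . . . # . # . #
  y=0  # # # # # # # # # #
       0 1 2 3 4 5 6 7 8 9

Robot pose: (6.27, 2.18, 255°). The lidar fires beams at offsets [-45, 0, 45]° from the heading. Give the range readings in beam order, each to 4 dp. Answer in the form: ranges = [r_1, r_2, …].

ranges = [0.3600, 1.0432, 1.3625]

beam 1: φ=-45°, α=210°
  dir = (cos 210°, sin 210°) = (-0.8660, -0.5000); from cell (6,2)
  next x-line at t=0.3118, next y-line at t=0.3600; Δt_x=1.1547, Δt_y=2.0000
    x: enter (5,2) at t=0.3118
    y: enter (5,1) at t=0.3600 ← occupied
  → r_1 = 0.3600
beam 2: φ=0°, α=255°
  dir = (cos 255°, sin 255°) = (-0.2588, -0.9659); from cell (6,2)
  next x-line at t=1.0432, next y-line at t=0.1863; Δt_x=3.8637, Δt_y=1.0353
    y: enter (6,1) at t=0.1863
    x: enter (5,1) at t=1.0432 ← occupied
  → r_2 = 1.0432
beam 3: φ=45°, α=300°
  dir = (cos 300°, sin 300°) = (0.5000, -0.8660); from cell (6,2)
  next x-line at t=1.4600, next y-line at t=0.2078; Δt_x=2.0000, Δt_y=1.1547
    y: enter (6,1) at t=0.2078
    y: enter (6,0) at t=1.3625 ← occupied
  → r_3 = 1.3625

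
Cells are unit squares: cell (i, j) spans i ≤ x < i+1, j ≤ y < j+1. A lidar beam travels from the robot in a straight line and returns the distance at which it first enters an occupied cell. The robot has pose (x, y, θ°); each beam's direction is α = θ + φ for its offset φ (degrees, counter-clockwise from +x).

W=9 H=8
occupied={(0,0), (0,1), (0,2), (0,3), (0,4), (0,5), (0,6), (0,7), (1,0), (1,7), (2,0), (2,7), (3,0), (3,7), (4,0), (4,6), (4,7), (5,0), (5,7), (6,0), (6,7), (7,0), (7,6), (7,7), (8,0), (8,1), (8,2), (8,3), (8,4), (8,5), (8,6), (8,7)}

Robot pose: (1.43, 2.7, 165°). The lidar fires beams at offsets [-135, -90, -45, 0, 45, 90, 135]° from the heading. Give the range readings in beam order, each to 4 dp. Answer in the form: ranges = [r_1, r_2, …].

beam 1: φ=-135°, α=30°
  dir = (cos 30°, sin 30°) = (0.8660, 0.5000); from cell (1,2)
  next x-line at t=0.6582, next y-line at t=0.6000; Δt_x=1.1547, Δt_y=2.0000
    y: enter (1,3) at t=0.6000
    x: enter (2,3) at t=0.6582
    x: enter (3,3) at t=1.8129
    y: enter (3,4) at t=2.6000
    x: enter (4,4) at t=2.9676
    x: enter (5,4) at t=4.1223
    y: enter (5,5) at t=4.6000
    x: enter (6,5) at t=5.2770
    x: enter (7,5) at t=6.4317
    y: enter (7,6) at t=6.6000 ← occupied
  → r_1 = 6.6000
beam 2: φ=-90°, α=75°
  dir = (cos 75°, sin 75°) = (0.2588, 0.9659); from cell (1,2)
  next x-line at t=2.2023, next y-line at t=0.3106; Δt_x=3.8637, Δt_y=1.0353
    y: enter (1,3) at t=0.3106
    y: enter (1,4) at t=1.3459
    x: enter (2,4) at t=2.2023
    y: enter (2,5) at t=2.3811
    y: enter (2,6) at t=3.4164
    y: enter (2,7) at t=4.4517 ← occupied
  → r_2 = 4.4517
beam 3: φ=-45°, α=120°
  dir = (cos 120°, sin 120°) = (-0.5000, 0.8660); from cell (1,2)
  next x-line at t=0.8600, next y-line at t=0.3464; Δt_x=2.0000, Δt_y=1.1547
    y: enter (1,3) at t=0.3464
    x: enter (0,3) at t=0.8600 ← occupied
  → r_3 = 0.8600
beam 4: φ=0°, α=165°
  dir = (cos 165°, sin 165°) = (-0.9659, 0.2588); from cell (1,2)
  next x-line at t=0.4452, next y-line at t=1.1591; Δt_x=1.0353, Δt_y=3.8637
    x: enter (0,2) at t=0.4452 ← occupied
  → r_4 = 0.4452
beam 5: φ=45°, α=210°
  dir = (cos 210°, sin 210°) = (-0.8660, -0.5000); from cell (1,2)
  next x-line at t=0.4965, next y-line at t=1.4000; Δt_x=1.1547, Δt_y=2.0000
    x: enter (0,2) at t=0.4965 ← occupied
  → r_5 = 0.4965
beam 6: φ=90°, α=255°
  dir = (cos 255°, sin 255°) = (-0.2588, -0.9659); from cell (1,2)
  next x-line at t=1.6614, next y-line at t=0.7247; Δt_x=3.8637, Δt_y=1.0353
    y: enter (1,1) at t=0.7247
    x: enter (0,1) at t=1.6614 ← occupied
  → r_6 = 1.6614
beam 7: φ=135°, α=300°
  dir = (cos 300°, sin 300°) = (0.5000, -0.8660); from cell (1,2)
  next x-line at t=1.1400, next y-line at t=0.8083; Δt_x=2.0000, Δt_y=1.1547
    y: enter (1,1) at t=0.8083
    x: enter (2,1) at t=1.1400
    y: enter (2,0) at t=1.9630 ← occupied
  → r_7 = 1.9630

ranges = [6.6000, 4.4517, 0.8600, 0.4452, 0.4965, 1.6614, 1.9630]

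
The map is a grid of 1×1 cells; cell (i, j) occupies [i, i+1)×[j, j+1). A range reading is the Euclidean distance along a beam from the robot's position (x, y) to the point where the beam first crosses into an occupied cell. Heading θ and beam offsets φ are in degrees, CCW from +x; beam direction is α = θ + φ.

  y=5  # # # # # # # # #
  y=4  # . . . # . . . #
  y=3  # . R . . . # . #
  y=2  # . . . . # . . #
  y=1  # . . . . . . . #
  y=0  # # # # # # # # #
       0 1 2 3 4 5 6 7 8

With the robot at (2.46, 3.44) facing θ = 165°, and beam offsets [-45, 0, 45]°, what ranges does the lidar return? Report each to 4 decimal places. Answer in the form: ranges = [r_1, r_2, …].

ranges = [1.8013, 1.5115, 1.6859]

beam 1: φ=-45°, α=120°
  dir = (cos 120°, sin 120°) = (-0.5000, 0.8660); from cell (2,3)
  next x-line at t=0.9200, next y-line at t=0.6466; Δt_x=2.0000, Δt_y=1.1547
    y: enter (2,4) at t=0.6466
    x: enter (1,4) at t=0.9200
    y: enter (1,5) at t=1.8013 ← occupied
  → r_1 = 1.8013
beam 2: φ=0°, α=165°
  dir = (cos 165°, sin 165°) = (-0.9659, 0.2588); from cell (2,3)
  next x-line at t=0.4762, next y-line at t=2.1637; Δt_x=1.0353, Δt_y=3.8637
    x: enter (1,3) at t=0.4762
    x: enter (0,3) at t=1.5115 ← occupied
  → r_2 = 1.5115
beam 3: φ=45°, α=210°
  dir = (cos 210°, sin 210°) = (-0.8660, -0.5000); from cell (2,3)
  next x-line at t=0.5312, next y-line at t=0.8800; Δt_x=1.1547, Δt_y=2.0000
    x: enter (1,3) at t=0.5312
    y: enter (1,2) at t=0.8800
    x: enter (0,2) at t=1.6859 ← occupied
  → r_3 = 1.6859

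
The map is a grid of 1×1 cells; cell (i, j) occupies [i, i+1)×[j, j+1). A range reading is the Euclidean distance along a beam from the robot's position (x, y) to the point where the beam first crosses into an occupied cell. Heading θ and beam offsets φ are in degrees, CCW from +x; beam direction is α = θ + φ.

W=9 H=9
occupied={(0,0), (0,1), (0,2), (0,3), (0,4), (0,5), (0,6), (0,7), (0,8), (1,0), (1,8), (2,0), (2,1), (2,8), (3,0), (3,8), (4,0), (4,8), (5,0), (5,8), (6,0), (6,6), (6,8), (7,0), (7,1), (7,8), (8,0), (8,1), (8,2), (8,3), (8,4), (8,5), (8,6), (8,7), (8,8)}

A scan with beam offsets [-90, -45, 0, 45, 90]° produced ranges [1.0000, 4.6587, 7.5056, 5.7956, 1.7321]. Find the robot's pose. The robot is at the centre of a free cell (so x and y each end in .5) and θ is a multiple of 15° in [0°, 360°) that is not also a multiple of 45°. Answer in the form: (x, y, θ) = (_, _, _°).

Candidates: 46 free-cell centres × 16 headings = 736 poses. Raycast each; keep the one whose scan matches to 4 dp.
  (3.5, 5.5, 285°): beam 1 = 2.5882 ≠ 1.0000 ✗
  (5.5, 4.5, 195°): beam 1 = 3.6235 ≠ 1.0000 ✗
  (4.5, 2.5, 75°): beam 1 = 2.5882 ≠ 1.0000 ✗
  (1.5, 2.5, 150°): beam 1 = 6.3509 ≠ 1.0000 ✗
  (5.5, 4.5, 120°): beam 1 = 2.8868 ≠ 1.0000 ✗
  …
  (1.5, 6.5, 330°): r_1=1.0000, r_2=4.6587, r_3=7.5056, r_4=5.7956, r_5=1.7321 — all match ✓
No second candidate reproduces the full scan.

(x, y, θ) = (1.5, 6.5, 330°)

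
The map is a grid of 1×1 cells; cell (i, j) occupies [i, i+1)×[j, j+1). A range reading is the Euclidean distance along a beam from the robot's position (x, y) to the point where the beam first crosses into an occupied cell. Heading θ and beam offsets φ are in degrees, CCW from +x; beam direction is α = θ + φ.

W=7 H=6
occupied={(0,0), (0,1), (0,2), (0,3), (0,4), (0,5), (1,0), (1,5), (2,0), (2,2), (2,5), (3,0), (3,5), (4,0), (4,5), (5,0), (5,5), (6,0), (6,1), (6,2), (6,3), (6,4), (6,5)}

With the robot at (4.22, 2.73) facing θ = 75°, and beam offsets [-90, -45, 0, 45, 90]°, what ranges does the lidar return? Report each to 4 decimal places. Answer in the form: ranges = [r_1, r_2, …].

ranges = [1.8428, 2.0554, 2.3501, 2.6212, 3.3336]

beam 1: φ=-90°, α=345°
  cosα=0.9659 sinα=-0.2588 | (4,2) | tMaxX 0.8075 tMaxY 2.8205 | tΔX 1.0353 tΔY 3.8637
    t=0.8075 [x] (5,2)
    t=1.8428 [x] (6,2) — stop
  → r_1 = 1.8428
beam 2: φ=-45°, α=30°
  cosα=0.8660 sinα=0.5000 | (4,2) | tMaxX 0.9007 tMaxY 0.5400 | tΔX 1.1547 tΔY 2.0000
    t=0.5400 [y] (4,3)
    t=0.9007 [x] (5,3)
    t=2.0554 [x] (6,3) — stop
  → r_2 = 2.0554
beam 3: φ=0°, α=75°
  cosα=0.2588 sinα=0.9659 | (4,2) | tMaxX 3.0137 tMaxY 0.2795 | tΔX 3.8637 tΔY 1.0353
    t=0.2795 [y] (4,3)
    t=1.3148 [y] (4,4)
    t=2.3501 [y] (4,5) — stop
  → r_3 = 2.3501
beam 4: φ=45°, α=120°
  cosα=-0.5000 sinα=0.8660 | (4,2) | tMaxX 0.4400 tMaxY 0.3118 | tΔX 2.0000 tΔY 1.1547
    t=0.3118 [y] (4,3)
    t=0.4400 [x] (3,3)
    t=1.4665 [y] (3,4)
    t=2.4400 [x] (2,4)
    t=2.6212 [y] (2,5) — stop
  → r_4 = 2.6212
beam 5: φ=90°, α=165°
  cosα=-0.9659 sinα=0.2588 | (4,2) | tMaxX 0.2278 tMaxY 1.0432 | tΔX 1.0353 tΔY 3.8637
    t=0.2278 [x] (3,2)
    t=1.0432 [y] (3,3)
    t=1.2630 [x] (2,3)
    t=2.2983 [x] (1,3)
    t=3.3336 [x] (0,3) — stop
  → r_5 = 3.3336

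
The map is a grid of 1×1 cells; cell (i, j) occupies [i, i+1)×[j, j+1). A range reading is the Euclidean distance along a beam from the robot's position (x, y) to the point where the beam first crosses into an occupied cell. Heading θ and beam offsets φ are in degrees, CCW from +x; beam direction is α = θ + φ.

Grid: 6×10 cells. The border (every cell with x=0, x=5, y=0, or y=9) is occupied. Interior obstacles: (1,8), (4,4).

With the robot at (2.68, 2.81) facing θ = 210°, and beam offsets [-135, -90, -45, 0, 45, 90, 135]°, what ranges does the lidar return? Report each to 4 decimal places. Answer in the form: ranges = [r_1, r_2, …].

ranges = [6.4084, 3.3600, 1.7393, 1.9399, 1.8738, 2.0900, 2.4018]

beam 1: φ=-135°, α=75°
  dir = (cos 75°, sin 75°) = (0.2588, 0.9659); from cell (2,2)
  next x-line at t=1.2364, next y-line at t=0.1967; Δt_x=3.8637, Δt_y=1.0353
    y: enter (2,3) at t=0.1967
    y: enter (2,4) at t=1.2320
    x: enter (3,4) at t=1.2364
    y: enter (3,5) at t=2.2673
    y: enter (3,6) at t=3.3025
    y: enter (3,7) at t=4.3378
    x: enter (4,7) at t=5.1001
    y: enter (4,8) at t=5.3731
    y: enter (4,9) at t=6.4084 ← occupied
  → r_1 = 6.4084
beam 2: φ=-90°, α=120°
  dir = (cos 120°, sin 120°) = (-0.5000, 0.8660); from cell (2,2)
  next x-line at t=1.3600, next y-line at t=0.2194; Δt_x=2.0000, Δt_y=1.1547
    y: enter (2,3) at t=0.2194
    x: enter (1,3) at t=1.3600
    y: enter (1,4) at t=1.3741
    y: enter (1,5) at t=2.5288
    x: enter (0,5) at t=3.3600 ← occupied
  → r_2 = 3.3600
beam 3: φ=-45°, α=165°
  dir = (cos 165°, sin 165°) = (-0.9659, 0.2588); from cell (2,2)
  next x-line at t=0.7040, next y-line at t=0.7341; Δt_x=1.0353, Δt_y=3.8637
    x: enter (1,2) at t=0.7040
    y: enter (1,3) at t=0.7341
    x: enter (0,3) at t=1.7393 ← occupied
  → r_3 = 1.7393
beam 4: φ=0°, α=210°
  dir = (cos 210°, sin 210°) = (-0.8660, -0.5000); from cell (2,2)
  next x-line at t=0.7852, next y-line at t=1.6200; Δt_x=1.1547, Δt_y=2.0000
    x: enter (1,2) at t=0.7852
    y: enter (1,1) at t=1.6200
    x: enter (0,1) at t=1.9399 ← occupied
  → r_4 = 1.9399
beam 5: φ=45°, α=255°
  dir = (cos 255°, sin 255°) = (-0.2588, -0.9659); from cell (2,2)
  next x-line at t=2.6273, next y-line at t=0.8386; Δt_x=3.8637, Δt_y=1.0353
    y: enter (2,1) at t=0.8386
    y: enter (2,0) at t=1.8738 ← occupied
  → r_5 = 1.8738
beam 6: φ=90°, α=300°
  dir = (cos 300°, sin 300°) = (0.5000, -0.8660); from cell (2,2)
  next x-line at t=0.6400, next y-line at t=0.9353; Δt_x=2.0000, Δt_y=1.1547
    x: enter (3,2) at t=0.6400
    y: enter (3,1) at t=0.9353
    y: enter (3,0) at t=2.0900 ← occupied
  → r_6 = 2.0900
beam 7: φ=135°, α=345°
  dir = (cos 345°, sin 345°) = (0.9659, -0.2588); from cell (2,2)
  next x-line at t=0.3313, next y-line at t=3.1296; Δt_x=1.0353, Δt_y=3.8637
    x: enter (3,2) at t=0.3313
    x: enter (4,2) at t=1.3666
    x: enter (5,2) at t=2.4018 ← occupied
  → r_7 = 2.4018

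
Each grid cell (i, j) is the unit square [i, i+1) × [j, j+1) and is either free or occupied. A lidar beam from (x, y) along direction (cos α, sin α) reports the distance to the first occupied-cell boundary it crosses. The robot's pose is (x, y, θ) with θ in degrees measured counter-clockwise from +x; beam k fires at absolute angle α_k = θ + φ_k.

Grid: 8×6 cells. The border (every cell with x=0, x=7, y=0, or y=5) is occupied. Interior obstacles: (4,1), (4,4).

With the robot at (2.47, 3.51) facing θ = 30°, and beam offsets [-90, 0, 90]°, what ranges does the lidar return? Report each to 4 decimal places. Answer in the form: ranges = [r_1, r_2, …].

ranges = [2.8983, 1.7667, 1.7205]

beam 1: φ=-90°, α=300°
  cosα=0.5000 sinα=-0.8660 | (2,3) | tMaxX 1.0600 tMaxY 0.5889 | tΔX 2.0000 tΔY 1.1547
    t=0.5889 [y] (2,2)
    t=1.0600 [x] (3,2)
    t=1.7436 [y] (3,1)
    t=2.8983 [y] (3,0) — stop
  → r_1 = 2.8983
beam 2: φ=0°, α=30°
  cosα=0.8660 sinα=0.5000 | (2,3) | tMaxX 0.6120 tMaxY 0.9800 | tΔX 1.1547 tΔY 2.0000
    t=0.6120 [x] (3,3)
    t=0.9800 [y] (3,4)
    t=1.7667 [x] (4,4) — stop
  → r_2 = 1.7667
beam 3: φ=90°, α=120°
  cosα=-0.5000 sinα=0.8660 | (2,3) | tMaxX 0.9400 tMaxY 0.5658 | tΔX 2.0000 tΔY 1.1547
    t=0.5658 [y] (2,4)
    t=0.9400 [x] (1,4)
    t=1.7205 [y] (1,5) — stop
  → r_3 = 1.7205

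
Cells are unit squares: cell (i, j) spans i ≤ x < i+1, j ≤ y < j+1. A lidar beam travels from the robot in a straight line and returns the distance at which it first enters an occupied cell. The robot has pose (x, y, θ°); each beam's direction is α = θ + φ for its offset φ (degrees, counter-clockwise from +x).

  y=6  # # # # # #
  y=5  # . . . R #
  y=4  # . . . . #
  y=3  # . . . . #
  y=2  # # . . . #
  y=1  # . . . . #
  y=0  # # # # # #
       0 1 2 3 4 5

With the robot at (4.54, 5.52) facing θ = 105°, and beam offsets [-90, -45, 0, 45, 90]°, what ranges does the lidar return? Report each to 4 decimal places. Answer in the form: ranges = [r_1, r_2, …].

beam 1: φ=-90°, α=15°
  direction (0.9659, 0.2588); cell (4,5); t to first gridline: x 0.4762, y 1.8546 (then +1.0353 / +3.8637)
    (5,5) via x @ 0.4762  # hit
  → r_1 = 0.4762
beam 2: φ=-45°, α=60°
  direction (0.5000, 0.8660); cell (4,5); t to first gridline: x 0.9200, y 0.5543 (then +2.0000 / +1.1547)
    (4,6) via y @ 0.5543  # hit
  → r_2 = 0.5543
beam 3: φ=0°, α=105°
  direction (-0.2588, 0.9659); cell (4,5); t to first gridline: x 2.0864, y 0.4969 (then +3.8637 / +1.0353)
    (4,6) via y @ 0.4969  # hit
  → r_3 = 0.4969
beam 4: φ=45°, α=150°
  direction (-0.8660, 0.5000); cell (4,5); t to first gridline: x 0.6235, y 0.9600 (then +1.1547 / +2.0000)
    (3,5) via x @ 0.6235
    (3,6) via y @ 0.9600  # hit
  → r_4 = 0.9600
beam 5: φ=90°, α=195°
  direction (-0.9659, -0.2588); cell (4,5); t to first gridline: x 0.5590, y 2.0091 (then +1.0353 / +3.8637)
    (3,5) via x @ 0.5590
    (2,5) via x @ 1.5943
    (2,4) via y @ 2.0091
    (1,4) via x @ 2.6296
    (0,4) via x @ 3.6649  # hit
  → r_5 = 3.6649

ranges = [0.4762, 0.5543, 0.4969, 0.9600, 3.6649]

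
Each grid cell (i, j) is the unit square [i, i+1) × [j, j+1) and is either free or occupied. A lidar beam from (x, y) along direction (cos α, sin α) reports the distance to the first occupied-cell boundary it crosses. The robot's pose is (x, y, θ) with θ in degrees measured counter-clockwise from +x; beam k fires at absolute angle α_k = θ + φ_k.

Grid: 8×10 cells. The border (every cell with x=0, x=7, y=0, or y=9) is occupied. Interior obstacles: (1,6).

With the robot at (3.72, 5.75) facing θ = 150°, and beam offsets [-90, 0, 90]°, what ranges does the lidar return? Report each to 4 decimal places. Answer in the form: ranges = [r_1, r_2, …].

ranges = [3.7528, 1.9861, 5.4400]

beam 1: φ=-90°, α=60°
  direction (0.5000, 0.8660); cell (3,5); t to first gridline: x 0.5600, y 0.2887 (then +2.0000 / +1.1547)
    (3,6) via y @ 0.2887
    (4,6) via x @ 0.5600
    (4,7) via y @ 1.4434
    (5,7) via x @ 2.5600
    (5,8) via y @ 2.5981
    (5,9) via y @ 3.7528  # hit
  → r_1 = 3.7528
beam 2: φ=0°, α=150°
  direction (-0.8660, 0.5000); cell (3,5); t to first gridline: x 0.8314, y 0.5000 (then +1.1547 / +2.0000)
    (3,6) via y @ 0.5000
    (2,6) via x @ 0.8314
    (1,6) via x @ 1.9861  # hit
  → r_2 = 1.9861
beam 3: φ=90°, α=240°
  direction (-0.5000, -0.8660); cell (3,5); t to first gridline: x 1.4400, y 0.8660 (then +2.0000 / +1.1547)
    (3,4) via y @ 0.8660
    (2,4) via x @ 1.4400
    (2,3) via y @ 2.0207
    (2,2) via y @ 3.1754
    (1,2) via x @ 3.4400
    (1,1) via y @ 4.3301
    (0,1) via x @ 5.4400  # hit
  → r_3 = 5.4400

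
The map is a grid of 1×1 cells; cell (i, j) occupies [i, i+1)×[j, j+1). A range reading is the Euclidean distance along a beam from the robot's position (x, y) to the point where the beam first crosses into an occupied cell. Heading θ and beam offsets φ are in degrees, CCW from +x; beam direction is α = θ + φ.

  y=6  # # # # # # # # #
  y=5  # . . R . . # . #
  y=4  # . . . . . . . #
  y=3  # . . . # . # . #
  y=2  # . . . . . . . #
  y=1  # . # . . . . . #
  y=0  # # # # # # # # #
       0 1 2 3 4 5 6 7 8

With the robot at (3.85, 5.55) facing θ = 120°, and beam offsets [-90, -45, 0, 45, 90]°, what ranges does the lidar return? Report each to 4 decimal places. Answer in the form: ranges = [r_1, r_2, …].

ranges = [0.9000, 0.4659, 0.5196, 1.7387, 3.2909]

beam 1: φ=-90°, α=30°
  cosα=0.8660 sinα=0.5000 | (3,5) | tMaxX 0.1732 tMaxY 0.9000 | tΔX 1.1547 tΔY 2.0000
    t=0.1732 [x] (4,5)
    t=0.9000 [y] (4,6) — stop
  → r_1 = 0.9000
beam 2: φ=-45°, α=75°
  cosα=0.2588 sinα=0.9659 | (3,5) | tMaxX 0.5796 tMaxY 0.4659 | tΔX 3.8637 tΔY 1.0353
    t=0.4659 [y] (3,6) — stop
  → r_2 = 0.4659
beam 3: φ=0°, α=120°
  cosα=-0.5000 sinα=0.8660 | (3,5) | tMaxX 1.7000 tMaxY 0.5196 | tΔX 2.0000 tΔY 1.1547
    t=0.5196 [y] (3,6) — stop
  → r_3 = 0.5196
beam 4: φ=45°, α=165°
  cosα=-0.9659 sinα=0.2588 | (3,5) | tMaxX 0.8800 tMaxY 1.7387 | tΔX 1.0353 tΔY 3.8637
    t=0.8800 [x] (2,5)
    t=1.7387 [y] (2,6) — stop
  → r_4 = 1.7387
beam 5: φ=90°, α=210°
  cosα=-0.8660 sinα=-0.5000 | (3,5) | tMaxX 0.9815 tMaxY 1.1000 | tΔX 1.1547 tΔY 2.0000
    t=0.9815 [x] (2,5)
    t=1.1000 [y] (2,4)
    t=2.1362 [x] (1,4)
    t=3.1000 [y] (1,3)
    t=3.2909 [x] (0,3) — stop
  → r_5 = 3.2909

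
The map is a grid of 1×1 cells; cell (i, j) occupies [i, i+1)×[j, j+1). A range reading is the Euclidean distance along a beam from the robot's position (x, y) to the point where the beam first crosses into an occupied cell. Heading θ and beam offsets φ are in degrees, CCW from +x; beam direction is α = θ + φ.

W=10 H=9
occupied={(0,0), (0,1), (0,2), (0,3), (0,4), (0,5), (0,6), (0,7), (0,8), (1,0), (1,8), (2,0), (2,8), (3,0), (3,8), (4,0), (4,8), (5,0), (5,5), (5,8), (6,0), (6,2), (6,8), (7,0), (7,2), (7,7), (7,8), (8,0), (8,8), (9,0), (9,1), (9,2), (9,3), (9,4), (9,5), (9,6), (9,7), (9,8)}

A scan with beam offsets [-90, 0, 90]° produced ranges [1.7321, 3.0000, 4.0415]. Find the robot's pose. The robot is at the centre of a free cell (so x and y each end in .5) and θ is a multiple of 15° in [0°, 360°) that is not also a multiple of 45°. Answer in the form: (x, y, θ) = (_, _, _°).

(x, y, θ) = (2.5, 4.5, 240°)

Enumerate (i+0.5, j+0.5, θ) over the 52 free cells and 16 admissible headings. For each, cast all 3 beams and compare to the given ranges.
  (2.5, 3.5, 165°): beam 1 = 4.6587 ≠ 1.7321 ✗
  (8.5, 1.5, 210°): beam 1 = 1.0000 ≠ 1.7321 ✗
  (7.5, 5.5, 30°): beam 1 = 3.0000 ≠ 1.7321 ✗
  (8.5, 7.5, 105°): beam 1 = 0.5176 ≠ 1.7321 ✗
  …
  (2.5, 4.5, 240°): r_1=1.7321, r_2=3.0000, r_3=4.0415 — all match ✓
Only this pose fits every beam.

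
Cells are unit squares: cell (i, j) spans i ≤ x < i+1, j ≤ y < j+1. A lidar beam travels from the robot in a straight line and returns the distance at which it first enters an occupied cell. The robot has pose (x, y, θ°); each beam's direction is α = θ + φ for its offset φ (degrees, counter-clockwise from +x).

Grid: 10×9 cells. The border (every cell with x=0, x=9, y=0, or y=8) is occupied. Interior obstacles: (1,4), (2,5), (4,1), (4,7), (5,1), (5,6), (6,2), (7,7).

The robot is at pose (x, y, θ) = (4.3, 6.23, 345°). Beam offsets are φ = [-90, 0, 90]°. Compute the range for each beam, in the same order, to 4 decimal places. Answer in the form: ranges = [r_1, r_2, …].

beam 1: φ=-90°, α=255°
  direction (-0.2588, -0.9659); cell (4,6); t to first gridline: x 1.1591, y 0.2381 (then +3.8637 / +1.0353)
    (4,5) via y @ 0.2381
    (3,5) via x @ 1.1591
    (3,4) via y @ 1.2734
    (3,3) via y @ 2.3087
    (3,2) via y @ 3.3439
    (3,1) via y @ 4.3792
    (2,1) via x @ 5.0228
    (2,0) via y @ 5.4145  # hit
  → r_1 = 5.4145
beam 2: φ=0°, α=345°
  direction (0.9659, -0.2588); cell (4,6); t to first gridline: x 0.7247, y 0.8887 (then +1.0353 / +3.8637)
    (5,6) via x @ 0.7247  # hit
  → r_2 = 0.7247
beam 3: φ=90°, α=75°
  direction (0.2588, 0.9659); cell (4,6); t to first gridline: x 2.7046, y 0.7972 (then +3.8637 / +1.0353)
    (4,7) via y @ 0.7972  # hit
  → r_3 = 0.7972

ranges = [5.4145, 0.7247, 0.7972]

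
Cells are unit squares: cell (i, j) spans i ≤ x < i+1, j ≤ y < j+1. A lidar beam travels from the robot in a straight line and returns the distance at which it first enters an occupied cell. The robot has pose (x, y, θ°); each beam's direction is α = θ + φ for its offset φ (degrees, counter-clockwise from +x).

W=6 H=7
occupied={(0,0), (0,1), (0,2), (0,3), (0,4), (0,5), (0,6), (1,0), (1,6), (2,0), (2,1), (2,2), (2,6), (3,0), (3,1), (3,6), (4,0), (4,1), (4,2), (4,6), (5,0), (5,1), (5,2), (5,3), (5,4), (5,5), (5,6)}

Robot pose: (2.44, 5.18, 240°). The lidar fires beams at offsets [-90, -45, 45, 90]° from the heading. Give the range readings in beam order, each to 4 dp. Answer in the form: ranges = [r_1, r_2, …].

ranges = [1.6400, 1.4908, 3.2922, 2.9560]

beam 1: φ=-90°, α=150°
  direction (-0.8660, 0.5000); cell (2,5); t to first gridline: x 0.5081, y 1.6400 (then +1.1547 / +2.0000)
    (1,5) via x @ 0.5081
    (1,6) via y @ 1.6400  # hit
  → r_1 = 1.6400
beam 2: φ=-45°, α=195°
  direction (-0.9659, -0.2588); cell (2,5); t to first gridline: x 0.4555, y 0.6955 (then +1.0353 / +3.8637)
    (1,5) via x @ 0.4555
    (1,4) via y @ 0.6955
    (0,4) via x @ 1.4908  # hit
  → r_2 = 1.4908
beam 3: φ=45°, α=285°
  direction (0.2588, -0.9659); cell (2,5); t to first gridline: x 2.1637, y 0.1863 (then +3.8637 / +1.0353)
    (2,4) via y @ 0.1863
    (2,3) via y @ 1.2216
    (3,3) via x @ 2.1637
    (3,2) via y @ 2.2569
    (3,1) via y @ 3.2922  # hit
  → r_3 = 3.2922
beam 4: φ=90°, α=330°
  direction (0.8660, -0.5000); cell (2,5); t to first gridline: x 0.6466, y 0.3600 (then +1.1547 / +2.0000)
    (2,4) via y @ 0.3600
    (3,4) via x @ 0.6466
    (4,4) via x @ 1.8013
    (4,3) via y @ 2.3600
    (5,3) via x @ 2.9560  # hit
  → r_4 = 2.9560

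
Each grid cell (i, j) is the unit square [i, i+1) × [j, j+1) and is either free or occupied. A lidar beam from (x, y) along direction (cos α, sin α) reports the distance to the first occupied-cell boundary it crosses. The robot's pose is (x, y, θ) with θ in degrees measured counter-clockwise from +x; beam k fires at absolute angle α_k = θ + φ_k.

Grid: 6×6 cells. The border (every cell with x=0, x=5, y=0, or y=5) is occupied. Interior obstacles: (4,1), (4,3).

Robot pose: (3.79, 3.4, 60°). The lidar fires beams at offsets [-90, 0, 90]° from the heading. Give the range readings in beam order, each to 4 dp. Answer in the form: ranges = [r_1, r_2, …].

ranges = [0.2425, 0.4200, 3.2000]

beam 1: φ=-90°, α=330°
  cosα=0.8660 sinα=-0.5000 | (3,3) | tMaxX 0.2425 tMaxY 0.8000 | tΔX 1.1547 tΔY 2.0000
    t=0.2425 [x] (4,3) — stop
  → r_1 = 0.2425
beam 2: φ=0°, α=60°
  cosα=0.5000 sinα=0.8660 | (3,3) | tMaxX 0.4200 tMaxY 0.6928 | tΔX 2.0000 tΔY 1.1547
    t=0.4200 [x] (4,3) — stop
  → r_2 = 0.4200
beam 3: φ=90°, α=150°
  cosα=-0.8660 sinα=0.5000 | (3,3) | tMaxX 0.9122 tMaxY 1.2000 | tΔX 1.1547 tΔY 2.0000
    t=0.9122 [x] (2,3)
    t=1.2000 [y] (2,4)
    t=2.0669 [x] (1,4)
    t=3.2000 [y] (1,5) — stop
  → r_3 = 3.2000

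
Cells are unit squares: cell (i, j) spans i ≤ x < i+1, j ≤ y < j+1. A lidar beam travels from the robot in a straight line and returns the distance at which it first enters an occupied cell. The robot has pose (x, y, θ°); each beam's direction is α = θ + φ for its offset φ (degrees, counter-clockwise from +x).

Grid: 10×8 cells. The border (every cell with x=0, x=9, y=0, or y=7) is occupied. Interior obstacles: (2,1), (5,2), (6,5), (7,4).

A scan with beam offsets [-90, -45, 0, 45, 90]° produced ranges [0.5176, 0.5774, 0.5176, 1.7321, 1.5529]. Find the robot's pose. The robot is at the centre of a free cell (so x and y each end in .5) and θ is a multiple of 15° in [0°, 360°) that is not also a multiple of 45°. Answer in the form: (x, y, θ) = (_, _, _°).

The pose lattice has 44·16 = 704 candidates. Test each by forward raycasting.
  (8.5, 1.5, 240°): beam 1 = 2.8868 ≠ 0.5176 ✗
  (7.5, 5.5, 75°): beam 1 = 1.5529 ≠ 0.5176 ✗
  (2.5, 6.5, 240°): beam 1 = 1.0000 ≠ 0.5176 ✗
  (7.5, 2.5, 195°): beam 1 = 1.5529 ≠ 0.5176 ✗
  …
  (7.5, 5.5, 285°): r_1=0.5176, r_2=0.5774, r_3=0.5176, r_4=1.7321, r_5=1.5529 — all match ✓
Only this pose fits every beam.

(x, y, θ) = (7.5, 5.5, 285°)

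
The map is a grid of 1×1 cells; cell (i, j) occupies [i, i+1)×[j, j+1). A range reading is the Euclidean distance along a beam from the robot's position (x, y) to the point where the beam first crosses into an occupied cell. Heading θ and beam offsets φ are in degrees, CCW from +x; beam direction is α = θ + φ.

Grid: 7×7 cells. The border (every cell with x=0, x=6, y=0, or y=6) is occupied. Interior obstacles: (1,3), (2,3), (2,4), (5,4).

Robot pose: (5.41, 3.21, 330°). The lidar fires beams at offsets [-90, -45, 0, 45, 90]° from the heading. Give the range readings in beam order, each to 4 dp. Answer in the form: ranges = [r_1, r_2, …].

ranges = [2.5519, 2.2796, 0.6813, 0.6108, 0.9122]

beam 1: φ=-90°, α=240°
  direction (-0.5000, -0.8660); cell (5,3); t to first gridline: x 0.8200, y 0.2425 (then +2.0000 / +1.1547)
    (5,2) via y @ 0.2425
    (4,2) via x @ 0.8200
    (4,1) via y @ 1.3972
    (4,0) via y @ 2.5519  # hit
  → r_1 = 2.5519
beam 2: φ=-45°, α=285°
  direction (0.2588, -0.9659); cell (5,3); t to first gridline: x 2.2796, y 0.2174 (then +3.8637 / +1.0353)
    (5,2) via y @ 0.2174
    (5,1) via y @ 1.2527
    (6,1) via x @ 2.2796  # hit
  → r_2 = 2.2796
beam 3: φ=0°, α=330°
  direction (0.8660, -0.5000); cell (5,3); t to first gridline: x 0.6813, y 0.4200 (then +1.1547 / +2.0000)
    (5,2) via y @ 0.4200
    (6,2) via x @ 0.6813  # hit
  → r_3 = 0.6813
beam 4: φ=45°, α=15°
  direction (0.9659, 0.2588); cell (5,3); t to first gridline: x 0.6108, y 3.0523 (then +1.0353 / +3.8637)
    (6,3) via x @ 0.6108  # hit
  → r_4 = 0.6108
beam 5: φ=90°, α=60°
  direction (0.5000, 0.8660); cell (5,3); t to first gridline: x 1.1800, y 0.9122 (then +2.0000 / +1.1547)
    (5,4) via y @ 0.9122  # hit
  → r_5 = 0.9122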